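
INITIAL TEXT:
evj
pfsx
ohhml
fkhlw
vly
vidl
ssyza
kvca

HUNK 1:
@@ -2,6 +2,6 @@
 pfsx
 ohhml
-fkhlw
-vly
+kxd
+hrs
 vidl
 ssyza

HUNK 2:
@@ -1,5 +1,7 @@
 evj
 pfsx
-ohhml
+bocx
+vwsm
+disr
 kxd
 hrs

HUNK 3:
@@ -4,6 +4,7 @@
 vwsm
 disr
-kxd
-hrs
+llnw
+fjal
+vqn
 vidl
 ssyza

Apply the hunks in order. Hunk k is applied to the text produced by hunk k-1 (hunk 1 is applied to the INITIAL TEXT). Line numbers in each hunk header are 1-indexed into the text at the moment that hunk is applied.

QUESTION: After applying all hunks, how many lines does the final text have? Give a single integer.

Hunk 1: at line 2 remove [fkhlw,vly] add [kxd,hrs] -> 8 lines: evj pfsx ohhml kxd hrs vidl ssyza kvca
Hunk 2: at line 1 remove [ohhml] add [bocx,vwsm,disr] -> 10 lines: evj pfsx bocx vwsm disr kxd hrs vidl ssyza kvca
Hunk 3: at line 4 remove [kxd,hrs] add [llnw,fjal,vqn] -> 11 lines: evj pfsx bocx vwsm disr llnw fjal vqn vidl ssyza kvca
Final line count: 11

Answer: 11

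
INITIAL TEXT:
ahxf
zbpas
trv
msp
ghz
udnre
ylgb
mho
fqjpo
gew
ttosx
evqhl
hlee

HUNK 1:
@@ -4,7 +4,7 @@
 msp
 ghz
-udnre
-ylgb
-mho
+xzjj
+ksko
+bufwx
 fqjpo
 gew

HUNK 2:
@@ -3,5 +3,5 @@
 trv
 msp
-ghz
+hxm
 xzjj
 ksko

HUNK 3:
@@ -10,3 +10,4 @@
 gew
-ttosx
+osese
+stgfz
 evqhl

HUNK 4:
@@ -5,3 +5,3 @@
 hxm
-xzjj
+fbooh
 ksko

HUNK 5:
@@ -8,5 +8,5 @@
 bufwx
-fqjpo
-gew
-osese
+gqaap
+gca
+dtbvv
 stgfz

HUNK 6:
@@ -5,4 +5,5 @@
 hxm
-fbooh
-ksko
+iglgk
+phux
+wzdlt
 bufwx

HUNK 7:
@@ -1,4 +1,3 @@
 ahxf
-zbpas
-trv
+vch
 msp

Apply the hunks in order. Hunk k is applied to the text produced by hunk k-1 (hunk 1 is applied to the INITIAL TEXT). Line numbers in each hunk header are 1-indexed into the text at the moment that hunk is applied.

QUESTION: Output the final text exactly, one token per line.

Hunk 1: at line 4 remove [udnre,ylgb,mho] add [xzjj,ksko,bufwx] -> 13 lines: ahxf zbpas trv msp ghz xzjj ksko bufwx fqjpo gew ttosx evqhl hlee
Hunk 2: at line 3 remove [ghz] add [hxm] -> 13 lines: ahxf zbpas trv msp hxm xzjj ksko bufwx fqjpo gew ttosx evqhl hlee
Hunk 3: at line 10 remove [ttosx] add [osese,stgfz] -> 14 lines: ahxf zbpas trv msp hxm xzjj ksko bufwx fqjpo gew osese stgfz evqhl hlee
Hunk 4: at line 5 remove [xzjj] add [fbooh] -> 14 lines: ahxf zbpas trv msp hxm fbooh ksko bufwx fqjpo gew osese stgfz evqhl hlee
Hunk 5: at line 8 remove [fqjpo,gew,osese] add [gqaap,gca,dtbvv] -> 14 lines: ahxf zbpas trv msp hxm fbooh ksko bufwx gqaap gca dtbvv stgfz evqhl hlee
Hunk 6: at line 5 remove [fbooh,ksko] add [iglgk,phux,wzdlt] -> 15 lines: ahxf zbpas trv msp hxm iglgk phux wzdlt bufwx gqaap gca dtbvv stgfz evqhl hlee
Hunk 7: at line 1 remove [zbpas,trv] add [vch] -> 14 lines: ahxf vch msp hxm iglgk phux wzdlt bufwx gqaap gca dtbvv stgfz evqhl hlee

Answer: ahxf
vch
msp
hxm
iglgk
phux
wzdlt
bufwx
gqaap
gca
dtbvv
stgfz
evqhl
hlee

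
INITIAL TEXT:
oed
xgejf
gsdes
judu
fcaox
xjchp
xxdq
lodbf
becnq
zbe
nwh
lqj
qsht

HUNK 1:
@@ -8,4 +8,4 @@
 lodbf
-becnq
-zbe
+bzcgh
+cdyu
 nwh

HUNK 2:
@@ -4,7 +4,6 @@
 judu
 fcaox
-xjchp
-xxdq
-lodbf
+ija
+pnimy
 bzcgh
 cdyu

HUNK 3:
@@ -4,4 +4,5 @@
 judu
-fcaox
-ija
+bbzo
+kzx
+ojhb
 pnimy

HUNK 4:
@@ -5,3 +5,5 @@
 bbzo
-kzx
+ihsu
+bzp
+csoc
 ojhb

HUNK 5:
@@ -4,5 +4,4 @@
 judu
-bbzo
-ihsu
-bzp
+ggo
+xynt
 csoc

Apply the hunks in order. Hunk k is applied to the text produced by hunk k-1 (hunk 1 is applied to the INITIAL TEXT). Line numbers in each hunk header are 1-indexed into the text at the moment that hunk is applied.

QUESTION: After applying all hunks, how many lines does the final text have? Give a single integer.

Hunk 1: at line 8 remove [becnq,zbe] add [bzcgh,cdyu] -> 13 lines: oed xgejf gsdes judu fcaox xjchp xxdq lodbf bzcgh cdyu nwh lqj qsht
Hunk 2: at line 4 remove [xjchp,xxdq,lodbf] add [ija,pnimy] -> 12 lines: oed xgejf gsdes judu fcaox ija pnimy bzcgh cdyu nwh lqj qsht
Hunk 3: at line 4 remove [fcaox,ija] add [bbzo,kzx,ojhb] -> 13 lines: oed xgejf gsdes judu bbzo kzx ojhb pnimy bzcgh cdyu nwh lqj qsht
Hunk 4: at line 5 remove [kzx] add [ihsu,bzp,csoc] -> 15 lines: oed xgejf gsdes judu bbzo ihsu bzp csoc ojhb pnimy bzcgh cdyu nwh lqj qsht
Hunk 5: at line 4 remove [bbzo,ihsu,bzp] add [ggo,xynt] -> 14 lines: oed xgejf gsdes judu ggo xynt csoc ojhb pnimy bzcgh cdyu nwh lqj qsht
Final line count: 14

Answer: 14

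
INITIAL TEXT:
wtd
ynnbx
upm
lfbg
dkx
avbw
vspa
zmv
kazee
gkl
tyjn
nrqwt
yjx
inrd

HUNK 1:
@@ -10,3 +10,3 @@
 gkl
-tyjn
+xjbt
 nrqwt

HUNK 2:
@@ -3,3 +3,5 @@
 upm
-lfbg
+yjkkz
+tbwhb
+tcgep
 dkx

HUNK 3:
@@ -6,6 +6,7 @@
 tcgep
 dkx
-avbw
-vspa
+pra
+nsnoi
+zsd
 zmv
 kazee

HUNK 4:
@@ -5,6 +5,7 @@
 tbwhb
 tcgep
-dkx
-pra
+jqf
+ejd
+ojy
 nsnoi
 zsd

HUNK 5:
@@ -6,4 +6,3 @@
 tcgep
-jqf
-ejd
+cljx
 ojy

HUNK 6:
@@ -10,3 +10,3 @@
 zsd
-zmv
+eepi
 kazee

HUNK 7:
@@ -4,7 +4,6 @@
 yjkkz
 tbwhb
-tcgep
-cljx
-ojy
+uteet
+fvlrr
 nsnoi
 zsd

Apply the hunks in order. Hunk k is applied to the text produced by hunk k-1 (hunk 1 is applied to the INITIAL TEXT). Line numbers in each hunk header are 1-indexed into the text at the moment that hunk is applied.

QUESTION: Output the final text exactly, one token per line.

Answer: wtd
ynnbx
upm
yjkkz
tbwhb
uteet
fvlrr
nsnoi
zsd
eepi
kazee
gkl
xjbt
nrqwt
yjx
inrd

Derivation:
Hunk 1: at line 10 remove [tyjn] add [xjbt] -> 14 lines: wtd ynnbx upm lfbg dkx avbw vspa zmv kazee gkl xjbt nrqwt yjx inrd
Hunk 2: at line 3 remove [lfbg] add [yjkkz,tbwhb,tcgep] -> 16 lines: wtd ynnbx upm yjkkz tbwhb tcgep dkx avbw vspa zmv kazee gkl xjbt nrqwt yjx inrd
Hunk 3: at line 6 remove [avbw,vspa] add [pra,nsnoi,zsd] -> 17 lines: wtd ynnbx upm yjkkz tbwhb tcgep dkx pra nsnoi zsd zmv kazee gkl xjbt nrqwt yjx inrd
Hunk 4: at line 5 remove [dkx,pra] add [jqf,ejd,ojy] -> 18 lines: wtd ynnbx upm yjkkz tbwhb tcgep jqf ejd ojy nsnoi zsd zmv kazee gkl xjbt nrqwt yjx inrd
Hunk 5: at line 6 remove [jqf,ejd] add [cljx] -> 17 lines: wtd ynnbx upm yjkkz tbwhb tcgep cljx ojy nsnoi zsd zmv kazee gkl xjbt nrqwt yjx inrd
Hunk 6: at line 10 remove [zmv] add [eepi] -> 17 lines: wtd ynnbx upm yjkkz tbwhb tcgep cljx ojy nsnoi zsd eepi kazee gkl xjbt nrqwt yjx inrd
Hunk 7: at line 4 remove [tcgep,cljx,ojy] add [uteet,fvlrr] -> 16 lines: wtd ynnbx upm yjkkz tbwhb uteet fvlrr nsnoi zsd eepi kazee gkl xjbt nrqwt yjx inrd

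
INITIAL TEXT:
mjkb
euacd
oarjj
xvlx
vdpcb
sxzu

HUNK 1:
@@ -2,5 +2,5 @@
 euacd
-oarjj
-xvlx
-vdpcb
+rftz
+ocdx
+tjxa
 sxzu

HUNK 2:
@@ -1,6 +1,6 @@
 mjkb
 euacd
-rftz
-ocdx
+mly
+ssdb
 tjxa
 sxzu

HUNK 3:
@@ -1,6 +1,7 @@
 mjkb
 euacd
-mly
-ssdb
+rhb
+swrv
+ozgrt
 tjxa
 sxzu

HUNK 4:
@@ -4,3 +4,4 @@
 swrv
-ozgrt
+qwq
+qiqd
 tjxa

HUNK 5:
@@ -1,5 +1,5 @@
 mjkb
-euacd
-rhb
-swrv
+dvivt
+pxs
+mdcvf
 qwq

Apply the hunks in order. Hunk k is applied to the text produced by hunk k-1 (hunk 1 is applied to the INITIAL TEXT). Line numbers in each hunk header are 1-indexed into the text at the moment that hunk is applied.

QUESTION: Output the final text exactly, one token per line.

Answer: mjkb
dvivt
pxs
mdcvf
qwq
qiqd
tjxa
sxzu

Derivation:
Hunk 1: at line 2 remove [oarjj,xvlx,vdpcb] add [rftz,ocdx,tjxa] -> 6 lines: mjkb euacd rftz ocdx tjxa sxzu
Hunk 2: at line 1 remove [rftz,ocdx] add [mly,ssdb] -> 6 lines: mjkb euacd mly ssdb tjxa sxzu
Hunk 3: at line 1 remove [mly,ssdb] add [rhb,swrv,ozgrt] -> 7 lines: mjkb euacd rhb swrv ozgrt tjxa sxzu
Hunk 4: at line 4 remove [ozgrt] add [qwq,qiqd] -> 8 lines: mjkb euacd rhb swrv qwq qiqd tjxa sxzu
Hunk 5: at line 1 remove [euacd,rhb,swrv] add [dvivt,pxs,mdcvf] -> 8 lines: mjkb dvivt pxs mdcvf qwq qiqd tjxa sxzu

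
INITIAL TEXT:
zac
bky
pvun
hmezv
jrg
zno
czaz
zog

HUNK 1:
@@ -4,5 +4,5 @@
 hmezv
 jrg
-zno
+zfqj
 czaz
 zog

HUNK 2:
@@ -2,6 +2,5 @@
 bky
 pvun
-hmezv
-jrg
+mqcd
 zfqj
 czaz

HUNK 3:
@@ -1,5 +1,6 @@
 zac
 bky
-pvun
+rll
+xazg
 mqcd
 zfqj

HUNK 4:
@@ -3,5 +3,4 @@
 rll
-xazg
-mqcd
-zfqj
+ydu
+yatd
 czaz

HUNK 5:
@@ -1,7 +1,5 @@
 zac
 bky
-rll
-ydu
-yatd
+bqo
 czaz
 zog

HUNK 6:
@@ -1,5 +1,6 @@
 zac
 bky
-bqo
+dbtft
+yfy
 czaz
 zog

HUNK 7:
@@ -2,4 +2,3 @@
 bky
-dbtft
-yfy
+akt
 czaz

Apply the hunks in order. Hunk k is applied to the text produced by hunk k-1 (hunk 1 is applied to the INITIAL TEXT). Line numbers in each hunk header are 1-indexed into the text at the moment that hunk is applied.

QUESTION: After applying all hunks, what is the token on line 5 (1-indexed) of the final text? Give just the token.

Hunk 1: at line 4 remove [zno] add [zfqj] -> 8 lines: zac bky pvun hmezv jrg zfqj czaz zog
Hunk 2: at line 2 remove [hmezv,jrg] add [mqcd] -> 7 lines: zac bky pvun mqcd zfqj czaz zog
Hunk 3: at line 1 remove [pvun] add [rll,xazg] -> 8 lines: zac bky rll xazg mqcd zfqj czaz zog
Hunk 4: at line 3 remove [xazg,mqcd,zfqj] add [ydu,yatd] -> 7 lines: zac bky rll ydu yatd czaz zog
Hunk 5: at line 1 remove [rll,ydu,yatd] add [bqo] -> 5 lines: zac bky bqo czaz zog
Hunk 6: at line 1 remove [bqo] add [dbtft,yfy] -> 6 lines: zac bky dbtft yfy czaz zog
Hunk 7: at line 2 remove [dbtft,yfy] add [akt] -> 5 lines: zac bky akt czaz zog
Final line 5: zog

Answer: zog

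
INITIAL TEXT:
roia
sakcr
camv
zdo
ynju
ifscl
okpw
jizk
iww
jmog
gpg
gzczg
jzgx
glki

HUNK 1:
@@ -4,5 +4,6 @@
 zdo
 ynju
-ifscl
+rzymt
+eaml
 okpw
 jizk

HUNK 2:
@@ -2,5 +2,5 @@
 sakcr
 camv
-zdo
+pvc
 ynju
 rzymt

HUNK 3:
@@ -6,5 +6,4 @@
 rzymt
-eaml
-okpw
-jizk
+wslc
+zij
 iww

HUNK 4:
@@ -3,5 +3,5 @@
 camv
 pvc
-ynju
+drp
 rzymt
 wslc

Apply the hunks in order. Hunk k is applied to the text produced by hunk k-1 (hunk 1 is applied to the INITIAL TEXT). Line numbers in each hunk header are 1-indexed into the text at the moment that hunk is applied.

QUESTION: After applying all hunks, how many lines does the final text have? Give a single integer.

Hunk 1: at line 4 remove [ifscl] add [rzymt,eaml] -> 15 lines: roia sakcr camv zdo ynju rzymt eaml okpw jizk iww jmog gpg gzczg jzgx glki
Hunk 2: at line 2 remove [zdo] add [pvc] -> 15 lines: roia sakcr camv pvc ynju rzymt eaml okpw jizk iww jmog gpg gzczg jzgx glki
Hunk 3: at line 6 remove [eaml,okpw,jizk] add [wslc,zij] -> 14 lines: roia sakcr camv pvc ynju rzymt wslc zij iww jmog gpg gzczg jzgx glki
Hunk 4: at line 3 remove [ynju] add [drp] -> 14 lines: roia sakcr camv pvc drp rzymt wslc zij iww jmog gpg gzczg jzgx glki
Final line count: 14

Answer: 14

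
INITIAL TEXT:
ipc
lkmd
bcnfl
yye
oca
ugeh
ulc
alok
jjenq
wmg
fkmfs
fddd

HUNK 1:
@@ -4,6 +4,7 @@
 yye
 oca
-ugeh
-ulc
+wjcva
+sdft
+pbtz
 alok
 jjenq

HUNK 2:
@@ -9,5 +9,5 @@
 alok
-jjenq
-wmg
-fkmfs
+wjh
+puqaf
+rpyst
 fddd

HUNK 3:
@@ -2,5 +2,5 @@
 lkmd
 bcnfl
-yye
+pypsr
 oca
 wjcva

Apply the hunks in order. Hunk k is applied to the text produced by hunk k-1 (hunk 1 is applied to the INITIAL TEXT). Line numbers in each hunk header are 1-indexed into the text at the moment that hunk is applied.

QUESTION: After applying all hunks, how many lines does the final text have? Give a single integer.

Hunk 1: at line 4 remove [ugeh,ulc] add [wjcva,sdft,pbtz] -> 13 lines: ipc lkmd bcnfl yye oca wjcva sdft pbtz alok jjenq wmg fkmfs fddd
Hunk 2: at line 9 remove [jjenq,wmg,fkmfs] add [wjh,puqaf,rpyst] -> 13 lines: ipc lkmd bcnfl yye oca wjcva sdft pbtz alok wjh puqaf rpyst fddd
Hunk 3: at line 2 remove [yye] add [pypsr] -> 13 lines: ipc lkmd bcnfl pypsr oca wjcva sdft pbtz alok wjh puqaf rpyst fddd
Final line count: 13

Answer: 13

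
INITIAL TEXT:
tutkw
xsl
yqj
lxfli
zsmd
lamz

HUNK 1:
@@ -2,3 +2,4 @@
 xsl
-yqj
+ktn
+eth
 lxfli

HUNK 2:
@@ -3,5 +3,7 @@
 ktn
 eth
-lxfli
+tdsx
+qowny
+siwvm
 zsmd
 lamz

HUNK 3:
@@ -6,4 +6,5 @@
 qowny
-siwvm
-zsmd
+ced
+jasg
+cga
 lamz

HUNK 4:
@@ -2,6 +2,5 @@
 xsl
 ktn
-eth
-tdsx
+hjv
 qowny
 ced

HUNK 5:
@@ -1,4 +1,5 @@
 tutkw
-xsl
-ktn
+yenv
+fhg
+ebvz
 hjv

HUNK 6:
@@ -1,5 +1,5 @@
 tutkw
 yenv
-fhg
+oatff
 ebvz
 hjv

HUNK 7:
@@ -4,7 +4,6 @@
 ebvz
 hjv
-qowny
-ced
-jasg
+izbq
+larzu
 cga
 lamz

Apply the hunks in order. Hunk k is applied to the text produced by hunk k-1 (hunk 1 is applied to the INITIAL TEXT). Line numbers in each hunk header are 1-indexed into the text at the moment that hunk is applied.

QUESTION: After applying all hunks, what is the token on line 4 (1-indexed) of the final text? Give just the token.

Answer: ebvz

Derivation:
Hunk 1: at line 2 remove [yqj] add [ktn,eth] -> 7 lines: tutkw xsl ktn eth lxfli zsmd lamz
Hunk 2: at line 3 remove [lxfli] add [tdsx,qowny,siwvm] -> 9 lines: tutkw xsl ktn eth tdsx qowny siwvm zsmd lamz
Hunk 3: at line 6 remove [siwvm,zsmd] add [ced,jasg,cga] -> 10 lines: tutkw xsl ktn eth tdsx qowny ced jasg cga lamz
Hunk 4: at line 2 remove [eth,tdsx] add [hjv] -> 9 lines: tutkw xsl ktn hjv qowny ced jasg cga lamz
Hunk 5: at line 1 remove [xsl,ktn] add [yenv,fhg,ebvz] -> 10 lines: tutkw yenv fhg ebvz hjv qowny ced jasg cga lamz
Hunk 6: at line 1 remove [fhg] add [oatff] -> 10 lines: tutkw yenv oatff ebvz hjv qowny ced jasg cga lamz
Hunk 7: at line 4 remove [qowny,ced,jasg] add [izbq,larzu] -> 9 lines: tutkw yenv oatff ebvz hjv izbq larzu cga lamz
Final line 4: ebvz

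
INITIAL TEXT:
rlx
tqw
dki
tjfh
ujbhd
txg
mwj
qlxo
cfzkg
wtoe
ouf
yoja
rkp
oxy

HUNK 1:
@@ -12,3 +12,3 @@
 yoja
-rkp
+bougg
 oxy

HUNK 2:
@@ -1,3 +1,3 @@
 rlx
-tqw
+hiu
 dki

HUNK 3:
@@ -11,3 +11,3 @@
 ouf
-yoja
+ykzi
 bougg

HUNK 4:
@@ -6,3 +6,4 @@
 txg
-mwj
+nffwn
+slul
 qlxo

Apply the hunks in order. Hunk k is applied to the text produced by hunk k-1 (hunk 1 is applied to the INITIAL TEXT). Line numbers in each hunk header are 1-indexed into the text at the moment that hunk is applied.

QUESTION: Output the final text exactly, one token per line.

Answer: rlx
hiu
dki
tjfh
ujbhd
txg
nffwn
slul
qlxo
cfzkg
wtoe
ouf
ykzi
bougg
oxy

Derivation:
Hunk 1: at line 12 remove [rkp] add [bougg] -> 14 lines: rlx tqw dki tjfh ujbhd txg mwj qlxo cfzkg wtoe ouf yoja bougg oxy
Hunk 2: at line 1 remove [tqw] add [hiu] -> 14 lines: rlx hiu dki tjfh ujbhd txg mwj qlxo cfzkg wtoe ouf yoja bougg oxy
Hunk 3: at line 11 remove [yoja] add [ykzi] -> 14 lines: rlx hiu dki tjfh ujbhd txg mwj qlxo cfzkg wtoe ouf ykzi bougg oxy
Hunk 4: at line 6 remove [mwj] add [nffwn,slul] -> 15 lines: rlx hiu dki tjfh ujbhd txg nffwn slul qlxo cfzkg wtoe ouf ykzi bougg oxy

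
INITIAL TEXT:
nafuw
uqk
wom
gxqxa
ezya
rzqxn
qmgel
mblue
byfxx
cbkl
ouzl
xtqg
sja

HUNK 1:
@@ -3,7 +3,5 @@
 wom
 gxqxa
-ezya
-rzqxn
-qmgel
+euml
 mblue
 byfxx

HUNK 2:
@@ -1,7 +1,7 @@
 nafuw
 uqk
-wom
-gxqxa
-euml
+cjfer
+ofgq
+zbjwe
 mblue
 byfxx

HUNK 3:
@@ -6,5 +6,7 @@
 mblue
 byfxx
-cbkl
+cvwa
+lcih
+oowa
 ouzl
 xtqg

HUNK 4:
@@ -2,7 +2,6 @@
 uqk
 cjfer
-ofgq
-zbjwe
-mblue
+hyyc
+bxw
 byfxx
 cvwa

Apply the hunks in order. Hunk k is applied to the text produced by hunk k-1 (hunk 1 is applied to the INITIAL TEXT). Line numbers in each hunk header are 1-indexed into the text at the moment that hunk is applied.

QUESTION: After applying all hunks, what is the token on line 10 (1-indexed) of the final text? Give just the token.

Answer: ouzl

Derivation:
Hunk 1: at line 3 remove [ezya,rzqxn,qmgel] add [euml] -> 11 lines: nafuw uqk wom gxqxa euml mblue byfxx cbkl ouzl xtqg sja
Hunk 2: at line 1 remove [wom,gxqxa,euml] add [cjfer,ofgq,zbjwe] -> 11 lines: nafuw uqk cjfer ofgq zbjwe mblue byfxx cbkl ouzl xtqg sja
Hunk 3: at line 6 remove [cbkl] add [cvwa,lcih,oowa] -> 13 lines: nafuw uqk cjfer ofgq zbjwe mblue byfxx cvwa lcih oowa ouzl xtqg sja
Hunk 4: at line 2 remove [ofgq,zbjwe,mblue] add [hyyc,bxw] -> 12 lines: nafuw uqk cjfer hyyc bxw byfxx cvwa lcih oowa ouzl xtqg sja
Final line 10: ouzl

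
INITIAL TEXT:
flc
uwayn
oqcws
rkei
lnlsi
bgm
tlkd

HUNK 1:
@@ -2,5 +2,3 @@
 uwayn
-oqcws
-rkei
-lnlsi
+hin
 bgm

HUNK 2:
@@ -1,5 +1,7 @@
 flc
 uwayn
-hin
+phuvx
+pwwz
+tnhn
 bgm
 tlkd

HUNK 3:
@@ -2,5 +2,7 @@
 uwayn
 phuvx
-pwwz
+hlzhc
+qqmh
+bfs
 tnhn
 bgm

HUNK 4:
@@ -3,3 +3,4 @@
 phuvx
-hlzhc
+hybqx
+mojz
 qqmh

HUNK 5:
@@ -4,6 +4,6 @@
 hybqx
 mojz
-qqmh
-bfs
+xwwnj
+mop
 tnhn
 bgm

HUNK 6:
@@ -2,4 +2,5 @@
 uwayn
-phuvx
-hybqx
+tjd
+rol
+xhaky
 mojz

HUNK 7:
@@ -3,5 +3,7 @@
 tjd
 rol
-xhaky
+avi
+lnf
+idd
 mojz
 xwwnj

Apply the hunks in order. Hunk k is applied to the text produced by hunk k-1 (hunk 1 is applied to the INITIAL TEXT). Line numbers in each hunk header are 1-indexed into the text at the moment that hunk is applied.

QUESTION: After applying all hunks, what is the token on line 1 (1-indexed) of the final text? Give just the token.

Hunk 1: at line 2 remove [oqcws,rkei,lnlsi] add [hin] -> 5 lines: flc uwayn hin bgm tlkd
Hunk 2: at line 1 remove [hin] add [phuvx,pwwz,tnhn] -> 7 lines: flc uwayn phuvx pwwz tnhn bgm tlkd
Hunk 3: at line 2 remove [pwwz] add [hlzhc,qqmh,bfs] -> 9 lines: flc uwayn phuvx hlzhc qqmh bfs tnhn bgm tlkd
Hunk 4: at line 3 remove [hlzhc] add [hybqx,mojz] -> 10 lines: flc uwayn phuvx hybqx mojz qqmh bfs tnhn bgm tlkd
Hunk 5: at line 4 remove [qqmh,bfs] add [xwwnj,mop] -> 10 lines: flc uwayn phuvx hybqx mojz xwwnj mop tnhn bgm tlkd
Hunk 6: at line 2 remove [phuvx,hybqx] add [tjd,rol,xhaky] -> 11 lines: flc uwayn tjd rol xhaky mojz xwwnj mop tnhn bgm tlkd
Hunk 7: at line 3 remove [xhaky] add [avi,lnf,idd] -> 13 lines: flc uwayn tjd rol avi lnf idd mojz xwwnj mop tnhn bgm tlkd
Final line 1: flc

Answer: flc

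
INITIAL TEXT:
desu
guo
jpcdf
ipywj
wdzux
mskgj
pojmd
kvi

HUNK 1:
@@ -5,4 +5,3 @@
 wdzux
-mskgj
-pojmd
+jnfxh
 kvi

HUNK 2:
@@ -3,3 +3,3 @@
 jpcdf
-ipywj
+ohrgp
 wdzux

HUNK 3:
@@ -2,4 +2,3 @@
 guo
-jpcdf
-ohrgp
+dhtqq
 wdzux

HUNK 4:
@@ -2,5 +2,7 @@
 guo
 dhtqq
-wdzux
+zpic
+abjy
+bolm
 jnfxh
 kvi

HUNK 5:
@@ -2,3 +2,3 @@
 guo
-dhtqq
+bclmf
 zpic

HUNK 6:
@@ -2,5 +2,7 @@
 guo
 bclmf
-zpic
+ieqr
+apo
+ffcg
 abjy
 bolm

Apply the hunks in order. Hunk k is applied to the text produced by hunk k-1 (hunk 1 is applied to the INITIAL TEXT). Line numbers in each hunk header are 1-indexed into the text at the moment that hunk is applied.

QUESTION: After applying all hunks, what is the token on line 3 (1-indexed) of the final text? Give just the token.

Answer: bclmf

Derivation:
Hunk 1: at line 5 remove [mskgj,pojmd] add [jnfxh] -> 7 lines: desu guo jpcdf ipywj wdzux jnfxh kvi
Hunk 2: at line 3 remove [ipywj] add [ohrgp] -> 7 lines: desu guo jpcdf ohrgp wdzux jnfxh kvi
Hunk 3: at line 2 remove [jpcdf,ohrgp] add [dhtqq] -> 6 lines: desu guo dhtqq wdzux jnfxh kvi
Hunk 4: at line 2 remove [wdzux] add [zpic,abjy,bolm] -> 8 lines: desu guo dhtqq zpic abjy bolm jnfxh kvi
Hunk 5: at line 2 remove [dhtqq] add [bclmf] -> 8 lines: desu guo bclmf zpic abjy bolm jnfxh kvi
Hunk 6: at line 2 remove [zpic] add [ieqr,apo,ffcg] -> 10 lines: desu guo bclmf ieqr apo ffcg abjy bolm jnfxh kvi
Final line 3: bclmf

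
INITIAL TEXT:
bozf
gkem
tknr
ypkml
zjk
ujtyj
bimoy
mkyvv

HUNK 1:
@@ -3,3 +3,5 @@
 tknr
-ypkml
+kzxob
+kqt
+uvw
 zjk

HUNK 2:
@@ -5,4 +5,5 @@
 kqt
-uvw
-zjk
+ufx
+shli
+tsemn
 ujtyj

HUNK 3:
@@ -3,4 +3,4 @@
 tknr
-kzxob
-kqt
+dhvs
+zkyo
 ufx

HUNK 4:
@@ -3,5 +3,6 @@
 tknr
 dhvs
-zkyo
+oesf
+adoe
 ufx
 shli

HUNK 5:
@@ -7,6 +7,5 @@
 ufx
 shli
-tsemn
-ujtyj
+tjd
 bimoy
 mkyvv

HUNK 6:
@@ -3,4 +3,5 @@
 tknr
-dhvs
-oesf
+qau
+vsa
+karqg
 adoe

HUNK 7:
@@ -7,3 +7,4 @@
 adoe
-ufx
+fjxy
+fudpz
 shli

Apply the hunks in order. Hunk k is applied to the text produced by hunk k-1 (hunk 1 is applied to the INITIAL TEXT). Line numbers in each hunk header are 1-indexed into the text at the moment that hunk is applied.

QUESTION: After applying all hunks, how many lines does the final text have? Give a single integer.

Answer: 13

Derivation:
Hunk 1: at line 3 remove [ypkml] add [kzxob,kqt,uvw] -> 10 lines: bozf gkem tknr kzxob kqt uvw zjk ujtyj bimoy mkyvv
Hunk 2: at line 5 remove [uvw,zjk] add [ufx,shli,tsemn] -> 11 lines: bozf gkem tknr kzxob kqt ufx shli tsemn ujtyj bimoy mkyvv
Hunk 3: at line 3 remove [kzxob,kqt] add [dhvs,zkyo] -> 11 lines: bozf gkem tknr dhvs zkyo ufx shli tsemn ujtyj bimoy mkyvv
Hunk 4: at line 3 remove [zkyo] add [oesf,adoe] -> 12 lines: bozf gkem tknr dhvs oesf adoe ufx shli tsemn ujtyj bimoy mkyvv
Hunk 5: at line 7 remove [tsemn,ujtyj] add [tjd] -> 11 lines: bozf gkem tknr dhvs oesf adoe ufx shli tjd bimoy mkyvv
Hunk 6: at line 3 remove [dhvs,oesf] add [qau,vsa,karqg] -> 12 lines: bozf gkem tknr qau vsa karqg adoe ufx shli tjd bimoy mkyvv
Hunk 7: at line 7 remove [ufx] add [fjxy,fudpz] -> 13 lines: bozf gkem tknr qau vsa karqg adoe fjxy fudpz shli tjd bimoy mkyvv
Final line count: 13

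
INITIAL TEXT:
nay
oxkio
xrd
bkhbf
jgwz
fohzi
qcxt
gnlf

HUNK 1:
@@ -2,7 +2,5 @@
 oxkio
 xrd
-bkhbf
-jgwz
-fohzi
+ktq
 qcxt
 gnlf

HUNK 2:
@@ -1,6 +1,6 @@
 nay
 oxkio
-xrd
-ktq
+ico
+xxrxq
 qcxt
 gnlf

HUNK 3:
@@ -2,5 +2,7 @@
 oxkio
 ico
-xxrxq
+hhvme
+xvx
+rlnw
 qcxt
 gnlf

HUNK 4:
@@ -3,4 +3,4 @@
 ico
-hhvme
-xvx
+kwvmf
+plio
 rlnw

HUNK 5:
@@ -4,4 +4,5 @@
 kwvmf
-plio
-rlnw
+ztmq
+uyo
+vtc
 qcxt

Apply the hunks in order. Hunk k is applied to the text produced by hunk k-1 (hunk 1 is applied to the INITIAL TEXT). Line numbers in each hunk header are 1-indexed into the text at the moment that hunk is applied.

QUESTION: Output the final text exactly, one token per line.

Answer: nay
oxkio
ico
kwvmf
ztmq
uyo
vtc
qcxt
gnlf

Derivation:
Hunk 1: at line 2 remove [bkhbf,jgwz,fohzi] add [ktq] -> 6 lines: nay oxkio xrd ktq qcxt gnlf
Hunk 2: at line 1 remove [xrd,ktq] add [ico,xxrxq] -> 6 lines: nay oxkio ico xxrxq qcxt gnlf
Hunk 3: at line 2 remove [xxrxq] add [hhvme,xvx,rlnw] -> 8 lines: nay oxkio ico hhvme xvx rlnw qcxt gnlf
Hunk 4: at line 3 remove [hhvme,xvx] add [kwvmf,plio] -> 8 lines: nay oxkio ico kwvmf plio rlnw qcxt gnlf
Hunk 5: at line 4 remove [plio,rlnw] add [ztmq,uyo,vtc] -> 9 lines: nay oxkio ico kwvmf ztmq uyo vtc qcxt gnlf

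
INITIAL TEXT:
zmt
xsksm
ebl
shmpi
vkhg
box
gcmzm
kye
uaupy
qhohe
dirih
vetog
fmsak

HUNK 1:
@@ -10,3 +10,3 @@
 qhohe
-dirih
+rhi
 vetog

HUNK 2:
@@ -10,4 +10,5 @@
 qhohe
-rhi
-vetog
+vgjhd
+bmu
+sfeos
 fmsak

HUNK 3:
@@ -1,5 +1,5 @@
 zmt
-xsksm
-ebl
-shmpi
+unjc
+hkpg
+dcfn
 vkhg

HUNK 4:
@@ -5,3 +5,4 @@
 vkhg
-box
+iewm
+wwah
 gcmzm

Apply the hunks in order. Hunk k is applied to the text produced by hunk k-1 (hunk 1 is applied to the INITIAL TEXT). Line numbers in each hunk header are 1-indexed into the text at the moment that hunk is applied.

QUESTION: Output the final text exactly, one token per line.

Hunk 1: at line 10 remove [dirih] add [rhi] -> 13 lines: zmt xsksm ebl shmpi vkhg box gcmzm kye uaupy qhohe rhi vetog fmsak
Hunk 2: at line 10 remove [rhi,vetog] add [vgjhd,bmu,sfeos] -> 14 lines: zmt xsksm ebl shmpi vkhg box gcmzm kye uaupy qhohe vgjhd bmu sfeos fmsak
Hunk 3: at line 1 remove [xsksm,ebl,shmpi] add [unjc,hkpg,dcfn] -> 14 lines: zmt unjc hkpg dcfn vkhg box gcmzm kye uaupy qhohe vgjhd bmu sfeos fmsak
Hunk 4: at line 5 remove [box] add [iewm,wwah] -> 15 lines: zmt unjc hkpg dcfn vkhg iewm wwah gcmzm kye uaupy qhohe vgjhd bmu sfeos fmsak

Answer: zmt
unjc
hkpg
dcfn
vkhg
iewm
wwah
gcmzm
kye
uaupy
qhohe
vgjhd
bmu
sfeos
fmsak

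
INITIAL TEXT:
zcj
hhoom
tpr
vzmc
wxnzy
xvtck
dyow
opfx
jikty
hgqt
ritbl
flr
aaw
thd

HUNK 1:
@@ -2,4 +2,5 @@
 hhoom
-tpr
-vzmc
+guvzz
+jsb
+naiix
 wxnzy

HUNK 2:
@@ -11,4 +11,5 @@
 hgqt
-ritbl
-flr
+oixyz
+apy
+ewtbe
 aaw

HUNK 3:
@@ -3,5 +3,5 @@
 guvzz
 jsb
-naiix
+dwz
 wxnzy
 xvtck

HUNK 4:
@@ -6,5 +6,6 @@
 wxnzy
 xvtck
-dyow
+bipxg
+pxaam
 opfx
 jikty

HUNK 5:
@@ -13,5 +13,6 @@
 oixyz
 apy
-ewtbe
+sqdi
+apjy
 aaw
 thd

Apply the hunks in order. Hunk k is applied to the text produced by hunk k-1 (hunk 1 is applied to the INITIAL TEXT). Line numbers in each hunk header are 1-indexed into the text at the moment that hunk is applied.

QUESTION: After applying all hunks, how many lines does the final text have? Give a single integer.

Answer: 18

Derivation:
Hunk 1: at line 2 remove [tpr,vzmc] add [guvzz,jsb,naiix] -> 15 lines: zcj hhoom guvzz jsb naiix wxnzy xvtck dyow opfx jikty hgqt ritbl flr aaw thd
Hunk 2: at line 11 remove [ritbl,flr] add [oixyz,apy,ewtbe] -> 16 lines: zcj hhoom guvzz jsb naiix wxnzy xvtck dyow opfx jikty hgqt oixyz apy ewtbe aaw thd
Hunk 3: at line 3 remove [naiix] add [dwz] -> 16 lines: zcj hhoom guvzz jsb dwz wxnzy xvtck dyow opfx jikty hgqt oixyz apy ewtbe aaw thd
Hunk 4: at line 6 remove [dyow] add [bipxg,pxaam] -> 17 lines: zcj hhoom guvzz jsb dwz wxnzy xvtck bipxg pxaam opfx jikty hgqt oixyz apy ewtbe aaw thd
Hunk 5: at line 13 remove [ewtbe] add [sqdi,apjy] -> 18 lines: zcj hhoom guvzz jsb dwz wxnzy xvtck bipxg pxaam opfx jikty hgqt oixyz apy sqdi apjy aaw thd
Final line count: 18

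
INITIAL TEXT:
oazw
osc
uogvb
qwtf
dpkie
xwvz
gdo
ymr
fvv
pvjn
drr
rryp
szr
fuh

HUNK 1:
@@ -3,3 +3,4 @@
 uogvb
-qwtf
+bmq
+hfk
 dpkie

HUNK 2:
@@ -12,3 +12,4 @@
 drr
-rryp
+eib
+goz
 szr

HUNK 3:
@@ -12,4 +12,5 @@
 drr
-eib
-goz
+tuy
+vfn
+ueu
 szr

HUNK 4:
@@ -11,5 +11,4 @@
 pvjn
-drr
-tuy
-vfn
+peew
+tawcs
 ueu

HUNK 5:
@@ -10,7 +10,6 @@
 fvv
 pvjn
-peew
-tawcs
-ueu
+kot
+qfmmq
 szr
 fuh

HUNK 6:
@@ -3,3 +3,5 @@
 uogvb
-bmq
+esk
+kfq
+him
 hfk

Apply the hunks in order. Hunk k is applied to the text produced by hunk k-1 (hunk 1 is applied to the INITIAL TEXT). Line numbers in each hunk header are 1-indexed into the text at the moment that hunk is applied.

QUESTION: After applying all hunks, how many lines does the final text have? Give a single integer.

Answer: 17

Derivation:
Hunk 1: at line 3 remove [qwtf] add [bmq,hfk] -> 15 lines: oazw osc uogvb bmq hfk dpkie xwvz gdo ymr fvv pvjn drr rryp szr fuh
Hunk 2: at line 12 remove [rryp] add [eib,goz] -> 16 lines: oazw osc uogvb bmq hfk dpkie xwvz gdo ymr fvv pvjn drr eib goz szr fuh
Hunk 3: at line 12 remove [eib,goz] add [tuy,vfn,ueu] -> 17 lines: oazw osc uogvb bmq hfk dpkie xwvz gdo ymr fvv pvjn drr tuy vfn ueu szr fuh
Hunk 4: at line 11 remove [drr,tuy,vfn] add [peew,tawcs] -> 16 lines: oazw osc uogvb bmq hfk dpkie xwvz gdo ymr fvv pvjn peew tawcs ueu szr fuh
Hunk 5: at line 10 remove [peew,tawcs,ueu] add [kot,qfmmq] -> 15 lines: oazw osc uogvb bmq hfk dpkie xwvz gdo ymr fvv pvjn kot qfmmq szr fuh
Hunk 6: at line 3 remove [bmq] add [esk,kfq,him] -> 17 lines: oazw osc uogvb esk kfq him hfk dpkie xwvz gdo ymr fvv pvjn kot qfmmq szr fuh
Final line count: 17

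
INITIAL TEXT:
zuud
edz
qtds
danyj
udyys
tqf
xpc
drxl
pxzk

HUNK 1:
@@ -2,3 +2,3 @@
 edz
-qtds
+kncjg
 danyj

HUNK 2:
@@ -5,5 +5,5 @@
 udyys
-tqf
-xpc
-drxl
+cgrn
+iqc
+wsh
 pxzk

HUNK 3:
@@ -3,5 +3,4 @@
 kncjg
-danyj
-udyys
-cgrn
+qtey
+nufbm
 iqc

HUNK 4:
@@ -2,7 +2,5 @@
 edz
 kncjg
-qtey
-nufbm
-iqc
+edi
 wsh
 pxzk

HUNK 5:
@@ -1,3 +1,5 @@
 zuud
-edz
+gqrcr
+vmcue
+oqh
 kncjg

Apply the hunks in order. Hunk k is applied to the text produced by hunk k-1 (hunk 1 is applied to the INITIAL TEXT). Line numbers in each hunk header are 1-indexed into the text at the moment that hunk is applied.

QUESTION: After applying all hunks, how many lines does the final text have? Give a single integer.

Hunk 1: at line 2 remove [qtds] add [kncjg] -> 9 lines: zuud edz kncjg danyj udyys tqf xpc drxl pxzk
Hunk 2: at line 5 remove [tqf,xpc,drxl] add [cgrn,iqc,wsh] -> 9 lines: zuud edz kncjg danyj udyys cgrn iqc wsh pxzk
Hunk 3: at line 3 remove [danyj,udyys,cgrn] add [qtey,nufbm] -> 8 lines: zuud edz kncjg qtey nufbm iqc wsh pxzk
Hunk 4: at line 2 remove [qtey,nufbm,iqc] add [edi] -> 6 lines: zuud edz kncjg edi wsh pxzk
Hunk 5: at line 1 remove [edz] add [gqrcr,vmcue,oqh] -> 8 lines: zuud gqrcr vmcue oqh kncjg edi wsh pxzk
Final line count: 8

Answer: 8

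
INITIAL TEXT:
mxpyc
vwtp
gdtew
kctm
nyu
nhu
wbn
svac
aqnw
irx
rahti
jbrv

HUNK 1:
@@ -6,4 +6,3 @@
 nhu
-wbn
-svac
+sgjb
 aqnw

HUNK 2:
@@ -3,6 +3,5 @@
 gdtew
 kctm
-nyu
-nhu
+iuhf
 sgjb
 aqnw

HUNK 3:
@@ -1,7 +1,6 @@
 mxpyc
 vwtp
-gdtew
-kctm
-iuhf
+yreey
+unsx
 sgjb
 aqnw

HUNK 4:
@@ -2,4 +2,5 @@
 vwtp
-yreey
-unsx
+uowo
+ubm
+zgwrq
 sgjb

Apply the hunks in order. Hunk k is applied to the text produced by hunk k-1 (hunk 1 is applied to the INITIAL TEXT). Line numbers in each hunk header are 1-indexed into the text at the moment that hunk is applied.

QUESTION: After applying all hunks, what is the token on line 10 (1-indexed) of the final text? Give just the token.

Hunk 1: at line 6 remove [wbn,svac] add [sgjb] -> 11 lines: mxpyc vwtp gdtew kctm nyu nhu sgjb aqnw irx rahti jbrv
Hunk 2: at line 3 remove [nyu,nhu] add [iuhf] -> 10 lines: mxpyc vwtp gdtew kctm iuhf sgjb aqnw irx rahti jbrv
Hunk 3: at line 1 remove [gdtew,kctm,iuhf] add [yreey,unsx] -> 9 lines: mxpyc vwtp yreey unsx sgjb aqnw irx rahti jbrv
Hunk 4: at line 2 remove [yreey,unsx] add [uowo,ubm,zgwrq] -> 10 lines: mxpyc vwtp uowo ubm zgwrq sgjb aqnw irx rahti jbrv
Final line 10: jbrv

Answer: jbrv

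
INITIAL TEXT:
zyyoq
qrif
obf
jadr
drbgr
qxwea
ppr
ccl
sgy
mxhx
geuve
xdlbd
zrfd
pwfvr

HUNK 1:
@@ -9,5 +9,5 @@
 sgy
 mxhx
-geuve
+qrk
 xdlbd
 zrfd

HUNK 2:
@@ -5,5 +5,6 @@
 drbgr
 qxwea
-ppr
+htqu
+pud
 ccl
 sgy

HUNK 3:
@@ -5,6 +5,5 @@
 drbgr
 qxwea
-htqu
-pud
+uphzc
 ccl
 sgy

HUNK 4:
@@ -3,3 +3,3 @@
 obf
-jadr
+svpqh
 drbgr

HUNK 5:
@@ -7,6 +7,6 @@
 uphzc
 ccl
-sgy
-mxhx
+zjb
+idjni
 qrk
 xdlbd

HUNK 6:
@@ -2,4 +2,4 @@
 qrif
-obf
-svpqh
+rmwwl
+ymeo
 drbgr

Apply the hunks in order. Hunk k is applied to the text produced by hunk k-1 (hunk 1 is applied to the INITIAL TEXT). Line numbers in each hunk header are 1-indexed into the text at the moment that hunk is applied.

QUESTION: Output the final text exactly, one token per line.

Answer: zyyoq
qrif
rmwwl
ymeo
drbgr
qxwea
uphzc
ccl
zjb
idjni
qrk
xdlbd
zrfd
pwfvr

Derivation:
Hunk 1: at line 9 remove [geuve] add [qrk] -> 14 lines: zyyoq qrif obf jadr drbgr qxwea ppr ccl sgy mxhx qrk xdlbd zrfd pwfvr
Hunk 2: at line 5 remove [ppr] add [htqu,pud] -> 15 lines: zyyoq qrif obf jadr drbgr qxwea htqu pud ccl sgy mxhx qrk xdlbd zrfd pwfvr
Hunk 3: at line 5 remove [htqu,pud] add [uphzc] -> 14 lines: zyyoq qrif obf jadr drbgr qxwea uphzc ccl sgy mxhx qrk xdlbd zrfd pwfvr
Hunk 4: at line 3 remove [jadr] add [svpqh] -> 14 lines: zyyoq qrif obf svpqh drbgr qxwea uphzc ccl sgy mxhx qrk xdlbd zrfd pwfvr
Hunk 5: at line 7 remove [sgy,mxhx] add [zjb,idjni] -> 14 lines: zyyoq qrif obf svpqh drbgr qxwea uphzc ccl zjb idjni qrk xdlbd zrfd pwfvr
Hunk 6: at line 2 remove [obf,svpqh] add [rmwwl,ymeo] -> 14 lines: zyyoq qrif rmwwl ymeo drbgr qxwea uphzc ccl zjb idjni qrk xdlbd zrfd pwfvr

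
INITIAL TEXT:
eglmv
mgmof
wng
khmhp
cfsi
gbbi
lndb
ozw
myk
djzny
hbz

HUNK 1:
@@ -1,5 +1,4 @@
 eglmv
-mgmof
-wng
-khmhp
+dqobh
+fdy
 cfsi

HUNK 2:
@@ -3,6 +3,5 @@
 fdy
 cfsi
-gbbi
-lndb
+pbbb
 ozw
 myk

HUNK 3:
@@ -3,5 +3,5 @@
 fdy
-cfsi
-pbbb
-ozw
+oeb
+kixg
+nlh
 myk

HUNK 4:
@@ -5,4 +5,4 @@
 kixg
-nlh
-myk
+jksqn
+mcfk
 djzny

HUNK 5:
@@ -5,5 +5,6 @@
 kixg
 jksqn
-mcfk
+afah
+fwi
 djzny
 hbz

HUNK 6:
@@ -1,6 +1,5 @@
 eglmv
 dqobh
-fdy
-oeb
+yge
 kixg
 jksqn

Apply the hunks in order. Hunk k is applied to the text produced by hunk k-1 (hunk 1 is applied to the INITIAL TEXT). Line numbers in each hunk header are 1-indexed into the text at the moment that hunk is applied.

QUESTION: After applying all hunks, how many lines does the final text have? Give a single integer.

Hunk 1: at line 1 remove [mgmof,wng,khmhp] add [dqobh,fdy] -> 10 lines: eglmv dqobh fdy cfsi gbbi lndb ozw myk djzny hbz
Hunk 2: at line 3 remove [gbbi,lndb] add [pbbb] -> 9 lines: eglmv dqobh fdy cfsi pbbb ozw myk djzny hbz
Hunk 3: at line 3 remove [cfsi,pbbb,ozw] add [oeb,kixg,nlh] -> 9 lines: eglmv dqobh fdy oeb kixg nlh myk djzny hbz
Hunk 4: at line 5 remove [nlh,myk] add [jksqn,mcfk] -> 9 lines: eglmv dqobh fdy oeb kixg jksqn mcfk djzny hbz
Hunk 5: at line 5 remove [mcfk] add [afah,fwi] -> 10 lines: eglmv dqobh fdy oeb kixg jksqn afah fwi djzny hbz
Hunk 6: at line 1 remove [fdy,oeb] add [yge] -> 9 lines: eglmv dqobh yge kixg jksqn afah fwi djzny hbz
Final line count: 9

Answer: 9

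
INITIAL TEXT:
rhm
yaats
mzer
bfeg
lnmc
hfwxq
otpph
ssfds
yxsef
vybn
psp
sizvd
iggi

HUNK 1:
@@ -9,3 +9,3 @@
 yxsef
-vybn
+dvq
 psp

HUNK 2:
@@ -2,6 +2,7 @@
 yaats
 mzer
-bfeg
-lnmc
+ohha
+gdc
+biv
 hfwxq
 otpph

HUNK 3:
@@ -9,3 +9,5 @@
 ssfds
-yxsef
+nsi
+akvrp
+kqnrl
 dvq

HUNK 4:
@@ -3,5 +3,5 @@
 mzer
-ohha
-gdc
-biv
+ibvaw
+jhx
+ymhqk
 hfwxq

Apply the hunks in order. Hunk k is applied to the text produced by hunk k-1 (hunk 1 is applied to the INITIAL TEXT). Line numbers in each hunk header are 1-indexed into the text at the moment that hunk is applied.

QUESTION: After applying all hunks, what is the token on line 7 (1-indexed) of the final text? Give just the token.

Answer: hfwxq

Derivation:
Hunk 1: at line 9 remove [vybn] add [dvq] -> 13 lines: rhm yaats mzer bfeg lnmc hfwxq otpph ssfds yxsef dvq psp sizvd iggi
Hunk 2: at line 2 remove [bfeg,lnmc] add [ohha,gdc,biv] -> 14 lines: rhm yaats mzer ohha gdc biv hfwxq otpph ssfds yxsef dvq psp sizvd iggi
Hunk 3: at line 9 remove [yxsef] add [nsi,akvrp,kqnrl] -> 16 lines: rhm yaats mzer ohha gdc biv hfwxq otpph ssfds nsi akvrp kqnrl dvq psp sizvd iggi
Hunk 4: at line 3 remove [ohha,gdc,biv] add [ibvaw,jhx,ymhqk] -> 16 lines: rhm yaats mzer ibvaw jhx ymhqk hfwxq otpph ssfds nsi akvrp kqnrl dvq psp sizvd iggi
Final line 7: hfwxq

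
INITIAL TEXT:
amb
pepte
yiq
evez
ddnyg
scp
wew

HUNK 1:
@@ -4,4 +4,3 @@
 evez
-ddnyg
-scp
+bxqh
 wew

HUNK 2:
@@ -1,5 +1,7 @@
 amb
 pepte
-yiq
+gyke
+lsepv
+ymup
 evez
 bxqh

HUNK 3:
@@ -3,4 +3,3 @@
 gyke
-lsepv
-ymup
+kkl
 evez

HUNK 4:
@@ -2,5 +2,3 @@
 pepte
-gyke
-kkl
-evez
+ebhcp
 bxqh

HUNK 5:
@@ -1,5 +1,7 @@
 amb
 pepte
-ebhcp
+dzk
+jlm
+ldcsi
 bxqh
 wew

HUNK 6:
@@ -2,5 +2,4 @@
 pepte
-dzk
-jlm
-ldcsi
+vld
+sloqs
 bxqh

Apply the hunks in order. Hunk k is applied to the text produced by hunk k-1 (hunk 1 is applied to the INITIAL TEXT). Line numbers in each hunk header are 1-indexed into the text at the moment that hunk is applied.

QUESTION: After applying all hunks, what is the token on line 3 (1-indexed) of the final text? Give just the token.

Hunk 1: at line 4 remove [ddnyg,scp] add [bxqh] -> 6 lines: amb pepte yiq evez bxqh wew
Hunk 2: at line 1 remove [yiq] add [gyke,lsepv,ymup] -> 8 lines: amb pepte gyke lsepv ymup evez bxqh wew
Hunk 3: at line 3 remove [lsepv,ymup] add [kkl] -> 7 lines: amb pepte gyke kkl evez bxqh wew
Hunk 4: at line 2 remove [gyke,kkl,evez] add [ebhcp] -> 5 lines: amb pepte ebhcp bxqh wew
Hunk 5: at line 1 remove [ebhcp] add [dzk,jlm,ldcsi] -> 7 lines: amb pepte dzk jlm ldcsi bxqh wew
Hunk 6: at line 2 remove [dzk,jlm,ldcsi] add [vld,sloqs] -> 6 lines: amb pepte vld sloqs bxqh wew
Final line 3: vld

Answer: vld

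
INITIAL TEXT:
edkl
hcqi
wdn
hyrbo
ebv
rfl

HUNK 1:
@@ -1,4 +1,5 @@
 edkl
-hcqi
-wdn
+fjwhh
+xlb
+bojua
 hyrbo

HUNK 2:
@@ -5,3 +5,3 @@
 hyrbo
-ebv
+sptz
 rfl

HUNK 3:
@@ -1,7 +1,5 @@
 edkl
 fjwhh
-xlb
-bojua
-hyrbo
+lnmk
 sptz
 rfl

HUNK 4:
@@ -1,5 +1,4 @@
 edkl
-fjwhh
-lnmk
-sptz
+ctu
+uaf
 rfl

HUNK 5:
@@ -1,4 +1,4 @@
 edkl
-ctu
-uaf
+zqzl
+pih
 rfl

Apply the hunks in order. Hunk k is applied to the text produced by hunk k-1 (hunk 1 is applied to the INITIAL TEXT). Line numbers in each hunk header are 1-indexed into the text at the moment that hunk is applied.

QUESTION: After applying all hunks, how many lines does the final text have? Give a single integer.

Hunk 1: at line 1 remove [hcqi,wdn] add [fjwhh,xlb,bojua] -> 7 lines: edkl fjwhh xlb bojua hyrbo ebv rfl
Hunk 2: at line 5 remove [ebv] add [sptz] -> 7 lines: edkl fjwhh xlb bojua hyrbo sptz rfl
Hunk 3: at line 1 remove [xlb,bojua,hyrbo] add [lnmk] -> 5 lines: edkl fjwhh lnmk sptz rfl
Hunk 4: at line 1 remove [fjwhh,lnmk,sptz] add [ctu,uaf] -> 4 lines: edkl ctu uaf rfl
Hunk 5: at line 1 remove [ctu,uaf] add [zqzl,pih] -> 4 lines: edkl zqzl pih rfl
Final line count: 4

Answer: 4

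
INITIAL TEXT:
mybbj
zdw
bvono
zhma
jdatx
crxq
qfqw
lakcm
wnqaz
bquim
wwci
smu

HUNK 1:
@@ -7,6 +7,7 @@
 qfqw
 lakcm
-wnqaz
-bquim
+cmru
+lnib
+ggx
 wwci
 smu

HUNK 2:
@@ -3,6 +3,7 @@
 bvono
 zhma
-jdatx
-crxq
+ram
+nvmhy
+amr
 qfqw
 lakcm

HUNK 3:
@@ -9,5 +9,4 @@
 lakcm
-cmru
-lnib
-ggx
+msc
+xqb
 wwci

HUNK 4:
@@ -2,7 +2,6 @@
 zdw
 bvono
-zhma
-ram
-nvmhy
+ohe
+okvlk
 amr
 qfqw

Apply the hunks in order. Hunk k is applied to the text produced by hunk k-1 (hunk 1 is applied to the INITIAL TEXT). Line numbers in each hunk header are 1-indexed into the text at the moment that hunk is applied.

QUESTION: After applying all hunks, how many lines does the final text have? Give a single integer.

Hunk 1: at line 7 remove [wnqaz,bquim] add [cmru,lnib,ggx] -> 13 lines: mybbj zdw bvono zhma jdatx crxq qfqw lakcm cmru lnib ggx wwci smu
Hunk 2: at line 3 remove [jdatx,crxq] add [ram,nvmhy,amr] -> 14 lines: mybbj zdw bvono zhma ram nvmhy amr qfqw lakcm cmru lnib ggx wwci smu
Hunk 3: at line 9 remove [cmru,lnib,ggx] add [msc,xqb] -> 13 lines: mybbj zdw bvono zhma ram nvmhy amr qfqw lakcm msc xqb wwci smu
Hunk 4: at line 2 remove [zhma,ram,nvmhy] add [ohe,okvlk] -> 12 lines: mybbj zdw bvono ohe okvlk amr qfqw lakcm msc xqb wwci smu
Final line count: 12

Answer: 12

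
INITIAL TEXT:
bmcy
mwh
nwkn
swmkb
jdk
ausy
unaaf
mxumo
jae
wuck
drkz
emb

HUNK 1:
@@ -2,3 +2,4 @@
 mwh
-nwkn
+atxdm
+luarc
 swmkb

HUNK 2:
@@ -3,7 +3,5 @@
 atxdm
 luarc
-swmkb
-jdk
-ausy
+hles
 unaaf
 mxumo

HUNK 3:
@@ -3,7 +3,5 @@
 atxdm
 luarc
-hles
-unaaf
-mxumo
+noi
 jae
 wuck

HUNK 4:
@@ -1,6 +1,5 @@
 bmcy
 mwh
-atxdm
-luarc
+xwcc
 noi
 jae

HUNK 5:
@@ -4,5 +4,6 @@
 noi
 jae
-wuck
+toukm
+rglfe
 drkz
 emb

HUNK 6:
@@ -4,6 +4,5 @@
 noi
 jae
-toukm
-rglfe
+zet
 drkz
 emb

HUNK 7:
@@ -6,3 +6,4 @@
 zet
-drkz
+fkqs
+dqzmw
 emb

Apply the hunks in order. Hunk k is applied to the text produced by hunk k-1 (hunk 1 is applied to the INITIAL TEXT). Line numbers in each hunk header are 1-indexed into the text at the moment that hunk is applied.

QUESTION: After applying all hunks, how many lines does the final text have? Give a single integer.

Hunk 1: at line 2 remove [nwkn] add [atxdm,luarc] -> 13 lines: bmcy mwh atxdm luarc swmkb jdk ausy unaaf mxumo jae wuck drkz emb
Hunk 2: at line 3 remove [swmkb,jdk,ausy] add [hles] -> 11 lines: bmcy mwh atxdm luarc hles unaaf mxumo jae wuck drkz emb
Hunk 3: at line 3 remove [hles,unaaf,mxumo] add [noi] -> 9 lines: bmcy mwh atxdm luarc noi jae wuck drkz emb
Hunk 4: at line 1 remove [atxdm,luarc] add [xwcc] -> 8 lines: bmcy mwh xwcc noi jae wuck drkz emb
Hunk 5: at line 4 remove [wuck] add [toukm,rglfe] -> 9 lines: bmcy mwh xwcc noi jae toukm rglfe drkz emb
Hunk 6: at line 4 remove [toukm,rglfe] add [zet] -> 8 lines: bmcy mwh xwcc noi jae zet drkz emb
Hunk 7: at line 6 remove [drkz] add [fkqs,dqzmw] -> 9 lines: bmcy mwh xwcc noi jae zet fkqs dqzmw emb
Final line count: 9

Answer: 9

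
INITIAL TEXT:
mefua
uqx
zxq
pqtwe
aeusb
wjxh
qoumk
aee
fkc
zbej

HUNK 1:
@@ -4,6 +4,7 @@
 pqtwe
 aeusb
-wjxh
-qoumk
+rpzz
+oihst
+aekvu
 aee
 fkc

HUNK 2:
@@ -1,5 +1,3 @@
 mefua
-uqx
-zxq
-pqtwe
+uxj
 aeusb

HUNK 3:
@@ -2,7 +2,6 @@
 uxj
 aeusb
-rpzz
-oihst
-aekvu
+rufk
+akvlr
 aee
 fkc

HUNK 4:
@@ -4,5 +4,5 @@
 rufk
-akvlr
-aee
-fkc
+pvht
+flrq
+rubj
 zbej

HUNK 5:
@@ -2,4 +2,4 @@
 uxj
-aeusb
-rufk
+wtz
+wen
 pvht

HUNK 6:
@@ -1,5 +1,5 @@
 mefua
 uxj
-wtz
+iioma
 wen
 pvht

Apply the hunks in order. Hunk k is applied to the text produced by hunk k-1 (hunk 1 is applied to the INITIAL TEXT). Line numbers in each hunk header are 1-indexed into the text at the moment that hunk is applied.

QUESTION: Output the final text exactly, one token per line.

Hunk 1: at line 4 remove [wjxh,qoumk] add [rpzz,oihst,aekvu] -> 11 lines: mefua uqx zxq pqtwe aeusb rpzz oihst aekvu aee fkc zbej
Hunk 2: at line 1 remove [uqx,zxq,pqtwe] add [uxj] -> 9 lines: mefua uxj aeusb rpzz oihst aekvu aee fkc zbej
Hunk 3: at line 2 remove [rpzz,oihst,aekvu] add [rufk,akvlr] -> 8 lines: mefua uxj aeusb rufk akvlr aee fkc zbej
Hunk 4: at line 4 remove [akvlr,aee,fkc] add [pvht,flrq,rubj] -> 8 lines: mefua uxj aeusb rufk pvht flrq rubj zbej
Hunk 5: at line 2 remove [aeusb,rufk] add [wtz,wen] -> 8 lines: mefua uxj wtz wen pvht flrq rubj zbej
Hunk 6: at line 1 remove [wtz] add [iioma] -> 8 lines: mefua uxj iioma wen pvht flrq rubj zbej

Answer: mefua
uxj
iioma
wen
pvht
flrq
rubj
zbej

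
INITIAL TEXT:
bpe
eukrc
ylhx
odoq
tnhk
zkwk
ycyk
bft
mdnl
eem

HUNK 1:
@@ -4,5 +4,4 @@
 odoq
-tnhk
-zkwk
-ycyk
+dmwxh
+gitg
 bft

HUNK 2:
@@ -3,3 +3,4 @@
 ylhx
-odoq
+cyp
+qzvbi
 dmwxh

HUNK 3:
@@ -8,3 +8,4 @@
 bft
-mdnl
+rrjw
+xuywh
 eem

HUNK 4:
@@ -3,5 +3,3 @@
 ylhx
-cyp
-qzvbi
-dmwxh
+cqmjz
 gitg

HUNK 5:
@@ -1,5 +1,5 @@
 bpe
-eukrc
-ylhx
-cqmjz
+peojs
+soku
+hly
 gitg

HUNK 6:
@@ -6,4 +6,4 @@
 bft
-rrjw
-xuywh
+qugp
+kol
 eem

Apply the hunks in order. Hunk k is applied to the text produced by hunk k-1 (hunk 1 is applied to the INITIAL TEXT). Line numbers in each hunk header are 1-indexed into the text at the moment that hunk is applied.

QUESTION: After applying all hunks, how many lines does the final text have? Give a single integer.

Hunk 1: at line 4 remove [tnhk,zkwk,ycyk] add [dmwxh,gitg] -> 9 lines: bpe eukrc ylhx odoq dmwxh gitg bft mdnl eem
Hunk 2: at line 3 remove [odoq] add [cyp,qzvbi] -> 10 lines: bpe eukrc ylhx cyp qzvbi dmwxh gitg bft mdnl eem
Hunk 3: at line 8 remove [mdnl] add [rrjw,xuywh] -> 11 lines: bpe eukrc ylhx cyp qzvbi dmwxh gitg bft rrjw xuywh eem
Hunk 4: at line 3 remove [cyp,qzvbi,dmwxh] add [cqmjz] -> 9 lines: bpe eukrc ylhx cqmjz gitg bft rrjw xuywh eem
Hunk 5: at line 1 remove [eukrc,ylhx,cqmjz] add [peojs,soku,hly] -> 9 lines: bpe peojs soku hly gitg bft rrjw xuywh eem
Hunk 6: at line 6 remove [rrjw,xuywh] add [qugp,kol] -> 9 lines: bpe peojs soku hly gitg bft qugp kol eem
Final line count: 9

Answer: 9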